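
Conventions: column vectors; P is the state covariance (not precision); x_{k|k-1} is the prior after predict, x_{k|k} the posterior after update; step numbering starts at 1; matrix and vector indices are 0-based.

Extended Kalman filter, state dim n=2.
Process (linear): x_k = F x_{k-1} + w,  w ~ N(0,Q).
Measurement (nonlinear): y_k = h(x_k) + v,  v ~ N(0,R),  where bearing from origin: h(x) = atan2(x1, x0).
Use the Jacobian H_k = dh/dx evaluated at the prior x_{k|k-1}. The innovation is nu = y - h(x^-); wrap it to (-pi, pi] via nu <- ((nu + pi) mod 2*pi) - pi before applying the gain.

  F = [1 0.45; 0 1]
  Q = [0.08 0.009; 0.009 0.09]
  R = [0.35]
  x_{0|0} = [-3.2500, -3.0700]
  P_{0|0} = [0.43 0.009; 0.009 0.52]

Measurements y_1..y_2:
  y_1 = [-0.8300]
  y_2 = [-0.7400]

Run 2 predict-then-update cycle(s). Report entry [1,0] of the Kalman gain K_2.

K[1,0] = -0.1371

step 1: x^-=[-4.6315, -3.0700]  P^-=[0.6234 0.2520; 0.2520 0.6100]  H_jac=[0.0994 -0.1500]  S=[0.3624]  K=[0.0667; -0.1834]  nu=[1.7262]  x^+=[-4.5163, -3.3865]  P^+=[0.6218 0.2564; 0.2564 0.5978]
step 2: x^-=[-6.0402, -3.3865]  P^-=[1.0536 0.5345; 0.5345 0.6878]  H_jac=[0.0706 -0.1260]  S=[0.3567]  K=[0.0199; -0.1371]  nu=[1.8906]  x^+=[-6.0027, -3.6457]  P^+=[1.0535 0.5354; 0.5354 0.6811]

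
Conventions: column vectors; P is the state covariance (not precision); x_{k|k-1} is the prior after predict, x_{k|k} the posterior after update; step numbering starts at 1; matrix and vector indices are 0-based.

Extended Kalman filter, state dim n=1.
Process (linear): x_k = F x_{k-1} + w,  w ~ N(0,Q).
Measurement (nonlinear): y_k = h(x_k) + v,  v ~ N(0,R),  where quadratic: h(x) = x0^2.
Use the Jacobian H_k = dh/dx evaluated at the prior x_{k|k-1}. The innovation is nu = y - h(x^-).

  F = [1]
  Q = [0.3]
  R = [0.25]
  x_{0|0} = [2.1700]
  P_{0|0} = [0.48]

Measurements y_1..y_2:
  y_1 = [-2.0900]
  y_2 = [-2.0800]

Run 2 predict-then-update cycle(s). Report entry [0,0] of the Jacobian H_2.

H_jac[0,0] = 1.2593

step 1: x^-=[2.1700]  P^-=[0.7800]  H_jac=[4.3400]  S=[14.9418]  K=[0.2266]  nu=[-6.7989]  x^+=[0.6296]  P^+=[0.0131]
step 2: x^-=[0.6296]  P^-=[0.3131]  H_jac=[1.2593]  S=[0.7464]  K=[0.5281]  nu=[-2.4765]  x^+=[-0.6783]  P^+=[0.1048]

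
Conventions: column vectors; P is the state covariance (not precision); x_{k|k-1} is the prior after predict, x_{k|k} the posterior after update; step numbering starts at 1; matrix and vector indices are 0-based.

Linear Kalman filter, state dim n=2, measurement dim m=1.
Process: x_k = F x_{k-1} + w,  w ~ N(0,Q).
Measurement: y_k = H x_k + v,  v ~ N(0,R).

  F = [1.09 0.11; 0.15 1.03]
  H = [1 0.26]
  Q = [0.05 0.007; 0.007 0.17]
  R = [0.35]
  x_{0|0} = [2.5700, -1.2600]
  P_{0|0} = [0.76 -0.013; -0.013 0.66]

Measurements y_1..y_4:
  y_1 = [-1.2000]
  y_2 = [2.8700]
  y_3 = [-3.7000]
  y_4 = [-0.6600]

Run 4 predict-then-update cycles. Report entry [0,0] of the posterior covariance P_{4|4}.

P_post[0,0] = 0.1440

step 1: x^-=[2.6627, -0.9123]  P^-=[0.9578 0.1912; 0.1912 0.8833]  S=[1.4670]  K=[0.6868; 0.2869]  nu=[-3.6255]  x^+=[0.1726, -1.9525]  P^+=[0.2658 -0.0978; -0.0978 0.7625]
step 2: x^-=[-0.0266, -1.9851]  P^-=[0.3516 0.0254; 0.0254 0.9547]  S=[0.7793]  K=[0.4596; 0.3511]  nu=[3.4127]  x^+=[1.5419, -0.7870]  P^+=[0.1870 -0.1004; -0.1004 0.8586]
step 3: x^-=[1.5942, -0.5793]  P^-=[0.2584 0.0205; 0.0205 1.0541]  S=[0.6904]  K=[0.3821; 0.4267]  nu=[-5.1435]  x^+=[-0.3711, -2.7741]  P^+=[0.1577 -0.0920; -0.0920 0.9284]
step 4: x^-=[-0.7097, -2.9130]  P^-=[0.2265 0.0331; 0.0331 1.1301]  S=[0.6701]  K=[0.3508; 0.4879]  nu=[0.8070]  x^+=[-0.4265, -2.5192]  P^+=[0.1440 -0.0816; -0.0816 0.9706]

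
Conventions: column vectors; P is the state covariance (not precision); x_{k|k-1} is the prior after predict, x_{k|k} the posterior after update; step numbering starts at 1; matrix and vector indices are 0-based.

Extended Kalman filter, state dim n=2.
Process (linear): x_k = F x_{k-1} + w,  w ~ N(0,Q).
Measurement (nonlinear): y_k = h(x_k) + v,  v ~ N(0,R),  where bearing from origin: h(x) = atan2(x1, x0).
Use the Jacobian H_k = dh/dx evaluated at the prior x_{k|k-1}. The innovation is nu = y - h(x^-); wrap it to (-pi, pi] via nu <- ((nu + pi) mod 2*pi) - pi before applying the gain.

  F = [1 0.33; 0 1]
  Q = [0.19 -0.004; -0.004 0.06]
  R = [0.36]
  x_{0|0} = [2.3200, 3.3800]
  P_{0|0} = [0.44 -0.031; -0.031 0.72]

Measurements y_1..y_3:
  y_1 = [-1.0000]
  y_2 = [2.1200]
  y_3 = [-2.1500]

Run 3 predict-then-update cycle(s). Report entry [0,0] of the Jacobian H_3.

step 1: x^-=[3.4354, 3.3800]  P^-=[0.6879 0.2026; 0.2026 0.7800]  H_jac=[-0.1455 0.1479]  S=[0.3829]  K=[-0.1832; 0.2243]  nu=[-1.7773]  x^+=[3.7610, 2.9814]  P^+=[0.6751 0.2183; 0.2183 0.7607]
step 2: x^-=[4.7448, 2.9814]  P^-=[1.0920 0.4654; 0.4654 0.8207]  H_jac=[-0.0949 0.1511]  S=[0.3752]  K=[-0.0889; 0.2127]  nu=[1.5590]  x^+=[4.6062, 3.3130]  P^+=[1.0891 0.4725; 0.4725 0.8038]
step 3: x^-=[5.6995, 3.3130]  P^-=[1.6784 0.7337; 0.7337 0.8638]  H_jac=[-0.0762 0.1311]  S=[0.3699]  K=[-0.0858; 0.1550]  nu=[-2.6765]  x^+=[5.9291, 2.8982]  P^+=[1.6757 0.7386; 0.7386 0.8549]

H_jac[0,0] = -0.0762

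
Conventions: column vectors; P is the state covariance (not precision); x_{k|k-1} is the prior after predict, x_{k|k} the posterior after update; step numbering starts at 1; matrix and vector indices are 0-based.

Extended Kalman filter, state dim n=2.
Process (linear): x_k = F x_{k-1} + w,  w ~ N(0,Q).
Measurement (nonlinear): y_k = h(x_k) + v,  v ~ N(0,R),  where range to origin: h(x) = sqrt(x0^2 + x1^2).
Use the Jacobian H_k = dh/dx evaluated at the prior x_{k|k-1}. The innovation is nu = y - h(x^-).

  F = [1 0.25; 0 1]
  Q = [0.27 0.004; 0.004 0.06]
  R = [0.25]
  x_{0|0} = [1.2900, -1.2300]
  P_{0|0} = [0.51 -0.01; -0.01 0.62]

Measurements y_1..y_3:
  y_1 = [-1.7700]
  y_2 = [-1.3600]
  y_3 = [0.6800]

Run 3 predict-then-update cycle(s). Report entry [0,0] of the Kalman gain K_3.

step 1: x^-=[0.9825, -1.2300]  P^-=[0.8138 0.1490; 0.1490 0.6800]  H_jac=[0.6241 -0.7813]  S=[0.8368]  K=[0.4678; -0.5238]  nu=[-3.3442]  x^+=[-0.5820, 0.5217]  P^+=[0.6306 0.3540; 0.3540 0.4504]
step 2: x^-=[-0.4515, 0.5217]  P^-=[1.1058 0.4706; 0.4706 0.5104]  H_jac=[-0.6544 0.7562]  S=[0.5496]  K=[-0.6691; 0.1418]  nu=[-2.0500]  x^+=[0.9202, 0.2310]  P^+=[0.8597 0.5228; 0.5228 0.4993]
step 3: x^-=[0.9779, 0.2310]  P^-=[1.4223 0.6516; 0.6516 0.5593]  H_jac=[0.9732 0.2299]  S=[1.9183]  K=[0.7997; 0.3976]  nu=[-0.3248]  x^+=[0.7182, 0.1018]  P^+=[0.1956 0.0417; 0.0417 0.2561]

K[0,0] = 0.7997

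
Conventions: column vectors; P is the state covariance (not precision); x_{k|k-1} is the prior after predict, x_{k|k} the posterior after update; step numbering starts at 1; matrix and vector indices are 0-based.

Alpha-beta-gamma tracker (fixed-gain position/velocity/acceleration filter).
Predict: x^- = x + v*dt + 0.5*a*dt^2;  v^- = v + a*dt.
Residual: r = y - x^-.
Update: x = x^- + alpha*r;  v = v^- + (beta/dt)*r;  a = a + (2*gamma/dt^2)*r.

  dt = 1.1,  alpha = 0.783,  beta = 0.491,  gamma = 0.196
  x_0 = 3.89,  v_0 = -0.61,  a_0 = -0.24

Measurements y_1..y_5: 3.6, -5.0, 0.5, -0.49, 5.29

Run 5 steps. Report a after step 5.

step 1: x_pred=3.0738  r=0.5262  x^+=3.4858  v^+=-0.6391  a^+=-0.0695
step 2: x_pred=2.7407  r=-7.7407  x^+=-3.3203  v^+=-4.1708  a^+=-2.5773
step 3: x_pred=-9.4674  r=9.9674  x^+=-1.6629  v^+=-2.5567  a^+=0.6518
step 4: x_pred=-4.0809  r=3.5909  x^+=-1.2692  v^+=-0.2368  a^+=1.8152
step 5: x_pred=-0.4316  r=5.7216  x^+=4.0484  v^+=4.3138  a^+=3.6688

a_post = 3.6688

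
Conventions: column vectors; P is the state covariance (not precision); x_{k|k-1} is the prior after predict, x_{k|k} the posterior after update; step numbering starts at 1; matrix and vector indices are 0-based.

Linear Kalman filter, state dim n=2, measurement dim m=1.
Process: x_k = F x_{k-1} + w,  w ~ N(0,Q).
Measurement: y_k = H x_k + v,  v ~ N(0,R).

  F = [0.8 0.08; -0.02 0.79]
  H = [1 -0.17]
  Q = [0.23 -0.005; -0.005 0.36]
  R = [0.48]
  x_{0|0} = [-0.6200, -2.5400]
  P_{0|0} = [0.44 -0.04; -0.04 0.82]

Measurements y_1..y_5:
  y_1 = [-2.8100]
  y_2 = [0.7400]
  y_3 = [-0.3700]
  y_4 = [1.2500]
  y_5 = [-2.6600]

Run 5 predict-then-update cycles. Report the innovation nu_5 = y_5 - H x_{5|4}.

innov = [-2.8355]

step 1: x^-=[-0.6992, -1.9942]  P^-=[0.5117 0.0146; 0.0146 0.8732]  S=[1.0120]  K=[0.5032; -0.1323]  nu=[-2.4498]  x^+=[-1.9320, -1.6701]  P^+=[0.2555 0.0819; 0.0819 0.8555]
step 2: x^-=[-1.6792, -1.2808]  P^-=[0.4095 0.0966; 0.0966 0.8914]  S=[0.8824]  K=[0.4454; -0.0622]  nu=[2.2015]  x^+=[-0.6986, -1.4178]  P^+=[0.2344 0.1211; 0.1211 0.8880]
step 3: x^-=[-0.6723, -1.1061]  P^-=[0.4012 0.1237; 0.1237 0.9105]  S=[0.8654]  K=[0.4393; -0.0359]  nu=[0.1143]  x^+=[-0.6221, -1.1102]  P^+=[0.2342 0.1374; 0.1374 0.9094]
step 4: x^-=[-0.5865, -0.8646]  P^-=[0.4033 0.1353; 0.1353 0.9233]  S=[0.8640]  K=[0.4402; -0.0251]  nu=[1.6895]  x^+=[0.1572, -0.9069]  P^+=[0.2359 0.1448; 0.1448 0.9227]
step 5: x^-=[0.0532, -0.7196]  P^-=[0.4054 0.1409; 0.1409 0.9314]  S=[0.8645]  K=[0.4413; -0.0202]  nu=[-2.8355]  x^+=[-1.1981, -0.6622]  P^+=[0.2371 0.1486; 0.1486 0.9310]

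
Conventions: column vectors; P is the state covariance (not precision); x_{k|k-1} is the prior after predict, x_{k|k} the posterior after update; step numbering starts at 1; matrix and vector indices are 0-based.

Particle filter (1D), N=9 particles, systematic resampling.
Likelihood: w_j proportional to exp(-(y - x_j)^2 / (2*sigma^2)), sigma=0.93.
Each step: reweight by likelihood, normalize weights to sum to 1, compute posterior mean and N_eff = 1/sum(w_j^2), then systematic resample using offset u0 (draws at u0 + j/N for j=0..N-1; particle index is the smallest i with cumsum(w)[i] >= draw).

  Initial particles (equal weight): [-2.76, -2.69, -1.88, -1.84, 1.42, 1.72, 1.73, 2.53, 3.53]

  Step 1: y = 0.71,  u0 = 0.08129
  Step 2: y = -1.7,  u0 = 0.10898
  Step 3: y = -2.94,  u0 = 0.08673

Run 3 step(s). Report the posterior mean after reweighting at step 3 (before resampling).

step 1: w=[0.0005, 0.0006, 0.0101, 0.0113, 0.3639, 0.2700, 0.2669, 0.0718, 0.0049]  mean=1.5991  Neff=3.5464  idx=[4, 4, 4, 5, 5, 5, 6, 6, 7]
step 2: w=[0.2178, 0.2178, 0.2178, 0.0700, 0.0700, 0.0700, 0.0673, 0.0673, 0.0019]  mean=1.5269  Neff=6.0226  idx=[0, 1, 1, 2, 2, 3, 4, 6, 7]
step 3: w=[0.1720, 0.1720, 0.1720, 0.1720, 0.1720, 0.0360, 0.0360, 0.0341, 0.0341]  mean=1.4627  Neff=6.5452  idx=[0, 1, 1, 2, 3, 3, 4, 5, 8]

post_mean = 1.4627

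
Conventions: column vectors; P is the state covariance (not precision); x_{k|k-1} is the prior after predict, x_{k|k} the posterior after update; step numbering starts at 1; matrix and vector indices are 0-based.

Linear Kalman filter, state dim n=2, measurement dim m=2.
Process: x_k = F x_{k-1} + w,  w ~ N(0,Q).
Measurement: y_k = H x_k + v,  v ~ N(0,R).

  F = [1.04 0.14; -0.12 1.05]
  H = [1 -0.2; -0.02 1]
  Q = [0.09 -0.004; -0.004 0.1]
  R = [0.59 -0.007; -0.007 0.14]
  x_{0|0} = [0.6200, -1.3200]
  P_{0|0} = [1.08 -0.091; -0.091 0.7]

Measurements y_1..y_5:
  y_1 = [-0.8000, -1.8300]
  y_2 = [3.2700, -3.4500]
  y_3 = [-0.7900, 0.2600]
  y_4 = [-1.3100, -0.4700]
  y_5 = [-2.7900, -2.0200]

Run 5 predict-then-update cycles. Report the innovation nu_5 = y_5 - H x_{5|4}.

step 1: x^-=[0.4600, -1.4604]  P^-=[1.2453 -0.1337; -0.1337 0.9102]  S=[1.9252 -0.3482; -0.3482 1.0561]  K=[0.6738 0.0719; -0.0082 0.8617]  nu=[-1.5521, -0.3604]  x^+=[-0.6116, -1.7583]  P^+=[0.3997 0.0133; 0.0133 0.1210]
step 2: x^-=[-0.8823, -1.7728]  P^-=[0.5286 -0.0217; -0.0217 0.2358]  S=[1.1367 -0.0866; -0.0866 0.3768]  K=[0.4705 0.0223; -0.0131 0.6238]  nu=[3.7977, -1.6948]  x^+=[0.8668, -2.8798]  P^+=[0.2785 0.0054; 0.0054 0.0875]
step 3: x^-=[0.4983, -3.1278]  P^-=[0.3945 -0.0201; -0.0201 0.1991]  S=[1.0005 -0.0749; -0.0749 0.3401]  K=[0.3988 0.0055; -0.0162 0.5831]  nu=[-1.9139, 3.3978]  x^+=[-0.2460, -1.1153]  P^+=[0.2358 0.0027; 0.0027 0.0818]
step 4: x^-=[-0.4120, -1.1416]  P^-=[0.3474 -0.0185; -0.0185 0.1929]  S=[0.9525 -0.0711; -0.0711 0.3338]  K=[0.3688 0.0023; -0.0170 0.5754]  nu=[-1.1263, 0.6633]  x^+=[-0.8258, -0.7408]  P^+=[0.2180 0.0021; 0.0021 0.0807]
step 5: x^-=[-0.9626, -0.6787]  P^-=[0.3280 -0.0171; -0.0171 0.1916]  S=[0.9325 -0.0690; -0.0690 0.3324]  K=[0.3556 0.0027; -0.0169 0.5739]  nu=[-1.9632, -1.3606]  x^+=[-1.6644, -1.4263]  P^+=[0.2102 0.0021; 0.0021 0.0805]

innov = [-1.9632, -1.3606]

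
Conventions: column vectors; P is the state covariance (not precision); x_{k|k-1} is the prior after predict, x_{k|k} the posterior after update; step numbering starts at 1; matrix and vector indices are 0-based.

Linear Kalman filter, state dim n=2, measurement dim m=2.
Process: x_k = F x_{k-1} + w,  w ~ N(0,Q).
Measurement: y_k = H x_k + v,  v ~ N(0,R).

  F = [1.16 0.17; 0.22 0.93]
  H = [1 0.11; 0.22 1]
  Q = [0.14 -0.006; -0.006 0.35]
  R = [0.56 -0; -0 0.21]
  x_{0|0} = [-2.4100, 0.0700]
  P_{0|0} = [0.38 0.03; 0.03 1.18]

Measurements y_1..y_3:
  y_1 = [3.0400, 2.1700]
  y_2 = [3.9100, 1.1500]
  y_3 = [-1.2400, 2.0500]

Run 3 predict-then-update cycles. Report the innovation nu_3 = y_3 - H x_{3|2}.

innov = [-4.0337, -0.0529]

step 1: x^-=[-2.7837, -0.4651]  P^-=[0.6973 0.3110; 0.3110 1.4013]  S=[1.3426 0.6261; 0.6261 1.7818]  K=[0.5062 0.0828; -0.0456 0.8408]  nu=[5.8749, 3.2475]  x^+=[0.4590, 1.9974]  P^+=[0.2885 -0.0461; -0.0461 0.1867]
step 2: x^-=[0.8720, 1.9586]  P^-=[0.5155 0.0457; 0.0457 0.5066]  S=[1.0917 0.2159; 0.2159 0.7617]  K=[0.4614 0.0781; -0.0437 0.6907]  nu=[2.8226, -1.0004]  x^+=[2.0961, 1.1442]  P^+=[0.2629 -0.0414; -0.0414 0.1542]
step 3: x^-=[2.6259, 1.5252]  P^-=[0.4819 0.0392; 0.0392 0.4791]  S=[1.0563 0.1989; 0.1989 0.7297]  K=[0.4457 0.0776; -0.0409 0.6796]  nu=[-4.0337, -0.0529]  x^+=[0.8241, 1.6544]  P^+=[0.2539 -0.0396; -0.0396 0.1514]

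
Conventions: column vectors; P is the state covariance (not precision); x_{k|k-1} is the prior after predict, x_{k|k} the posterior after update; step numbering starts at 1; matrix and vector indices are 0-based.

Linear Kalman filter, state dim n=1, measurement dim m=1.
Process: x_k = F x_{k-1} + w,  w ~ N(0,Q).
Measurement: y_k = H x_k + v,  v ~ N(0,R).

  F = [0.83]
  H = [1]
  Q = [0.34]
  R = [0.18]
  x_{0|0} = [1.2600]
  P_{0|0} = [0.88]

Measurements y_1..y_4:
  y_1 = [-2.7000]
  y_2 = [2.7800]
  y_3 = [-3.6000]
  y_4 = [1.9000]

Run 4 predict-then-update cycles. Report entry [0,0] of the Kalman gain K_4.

step 1: x^-=[1.0458]  P^-=[0.9462]  S=[1.1262]  K=[0.8402]  nu=[-3.7458]  x^+=[-2.1013]  P^+=[0.1512]
step 2: x^-=[-1.7441]  P^-=[0.4442]  S=[0.6242]  K=[0.7116]  nu=[4.5241]  x^+=[1.4754]  P^+=[0.1281]
step 3: x^-=[1.2245]  P^-=[0.4282]  S=[0.6082]  K=[0.7041]  nu=[-4.8245]  x^+=[-2.1723]  P^+=[0.1267]
step 4: x^-=[-1.8030]  P^-=[0.4273]  S=[0.6073]  K=[0.7036]  nu=[3.7030]  x^+=[0.8025]  P^+=[0.1266]

K[0,0] = 0.7036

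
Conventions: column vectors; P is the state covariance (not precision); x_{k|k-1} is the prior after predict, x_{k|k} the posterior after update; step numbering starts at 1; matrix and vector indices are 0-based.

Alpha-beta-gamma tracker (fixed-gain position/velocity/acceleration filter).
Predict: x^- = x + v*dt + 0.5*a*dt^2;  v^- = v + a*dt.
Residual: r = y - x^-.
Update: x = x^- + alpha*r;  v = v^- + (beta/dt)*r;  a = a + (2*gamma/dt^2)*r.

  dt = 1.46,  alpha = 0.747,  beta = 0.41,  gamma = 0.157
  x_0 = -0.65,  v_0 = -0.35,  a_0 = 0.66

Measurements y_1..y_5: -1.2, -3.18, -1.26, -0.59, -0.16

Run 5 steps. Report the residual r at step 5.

resid = -0.7838

step 1: x_pred=-0.4576  r=-0.7424  x^+=-1.0122  v^+=0.4051  a^+=0.5506
step 2: x_pred=0.1662  r=-3.3462  x^+=-2.3334  v^+=0.2694  a^+=0.0577
step 3: x_pred=-1.8786  r=0.6186  x^+=-1.4165  v^+=0.5274  a^+=0.1489
step 4: x_pred=-0.4879  r=-0.1021  x^+=-0.5642  v^+=0.7160  a^+=0.1338
step 5: x_pred=0.6238  r=-0.7838  x^+=0.0383  v^+=0.6913  a^+=0.0184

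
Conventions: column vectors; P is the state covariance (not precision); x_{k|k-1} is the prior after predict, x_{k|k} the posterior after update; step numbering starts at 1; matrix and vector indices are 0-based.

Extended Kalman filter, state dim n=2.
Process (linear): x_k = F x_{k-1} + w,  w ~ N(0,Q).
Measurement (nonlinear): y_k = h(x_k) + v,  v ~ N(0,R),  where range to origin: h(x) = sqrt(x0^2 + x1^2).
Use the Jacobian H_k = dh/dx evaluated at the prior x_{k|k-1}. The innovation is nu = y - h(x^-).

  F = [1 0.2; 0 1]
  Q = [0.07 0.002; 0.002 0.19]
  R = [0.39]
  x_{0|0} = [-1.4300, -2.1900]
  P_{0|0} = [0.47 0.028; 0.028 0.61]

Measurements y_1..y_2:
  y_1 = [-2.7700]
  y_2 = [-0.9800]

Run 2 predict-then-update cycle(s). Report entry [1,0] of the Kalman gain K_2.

step 1: x^-=[-1.8680, -2.1900]  P^-=[0.5756 0.1520; 0.1520 0.8000]  H_jac=[-0.6490 -0.7608]  S=[1.2456]  K=[-0.3927; -0.5678]  nu=[-5.6485]  x^+=[0.3503, 1.0174]  P^+=[0.3835 -0.1258; -0.1258 0.3984]
step 2: x^-=[0.5538, 1.0174]  P^-=[0.4191 -0.0441; -0.0441 0.5884]  H_jac=[0.4781 0.8783]  S=[0.9026]  K=[0.1791; 0.5491]  nu=[-2.1384]  x^+=[0.1709, -0.1569]  P^+=[0.3902 -0.1329; -0.1329 0.3162]

K[1,0] = 0.5491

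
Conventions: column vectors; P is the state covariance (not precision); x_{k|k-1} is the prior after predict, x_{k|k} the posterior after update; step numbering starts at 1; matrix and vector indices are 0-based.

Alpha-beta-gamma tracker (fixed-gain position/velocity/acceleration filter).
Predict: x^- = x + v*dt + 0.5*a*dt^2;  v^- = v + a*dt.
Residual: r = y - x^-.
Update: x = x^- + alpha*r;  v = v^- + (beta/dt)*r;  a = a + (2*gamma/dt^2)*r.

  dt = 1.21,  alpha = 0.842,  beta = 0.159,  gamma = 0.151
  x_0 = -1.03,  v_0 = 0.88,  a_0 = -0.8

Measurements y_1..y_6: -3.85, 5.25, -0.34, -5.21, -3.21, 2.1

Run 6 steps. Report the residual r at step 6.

step 1: x_pred=-0.5508  r=-3.2992  x^+=-3.3287  v^+=-0.5215  a^+=-1.4805
step 2: x_pred=-5.0436  r=10.2936  x^+=3.6236  v^+=-0.9603  a^+=0.6427
step 3: x_pred=2.9321  r=-3.2721  x^+=0.1770  v^+=-0.6126  a^+=-0.0322
step 4: x_pred=-0.5878  r=-4.6222  x^+=-4.4797  v^+=-1.2589  a^+=-0.9856
step 5: x_pred=-6.7245  r=3.5145  x^+=-3.7653  v^+=-1.9897  a^+=-0.2607
step 6: x_pred=-6.3637  r=8.4637  x^+=0.7627  v^+=-1.1930  a^+=1.4851

resid = 8.4637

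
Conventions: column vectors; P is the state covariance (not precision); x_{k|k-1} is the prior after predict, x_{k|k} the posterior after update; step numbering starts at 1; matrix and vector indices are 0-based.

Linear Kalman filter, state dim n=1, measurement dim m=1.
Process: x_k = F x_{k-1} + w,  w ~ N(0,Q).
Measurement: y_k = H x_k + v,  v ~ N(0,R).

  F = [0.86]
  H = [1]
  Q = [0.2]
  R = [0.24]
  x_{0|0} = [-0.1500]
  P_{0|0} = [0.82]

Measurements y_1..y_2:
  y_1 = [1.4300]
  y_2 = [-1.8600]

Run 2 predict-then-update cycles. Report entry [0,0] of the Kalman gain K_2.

K[0,0] = 0.5839

step 1: x^-=[-0.1290]  P^-=[0.8065]  S=[1.0465]  K=[0.7707]  nu=[1.5590]  x^+=[1.0725]  P^+=[0.1850]
step 2: x^-=[0.9223]  P^-=[0.3368]  S=[0.5768]  K=[0.5839]  nu=[-2.7823]  x^+=[-0.7023]  P^+=[0.1401]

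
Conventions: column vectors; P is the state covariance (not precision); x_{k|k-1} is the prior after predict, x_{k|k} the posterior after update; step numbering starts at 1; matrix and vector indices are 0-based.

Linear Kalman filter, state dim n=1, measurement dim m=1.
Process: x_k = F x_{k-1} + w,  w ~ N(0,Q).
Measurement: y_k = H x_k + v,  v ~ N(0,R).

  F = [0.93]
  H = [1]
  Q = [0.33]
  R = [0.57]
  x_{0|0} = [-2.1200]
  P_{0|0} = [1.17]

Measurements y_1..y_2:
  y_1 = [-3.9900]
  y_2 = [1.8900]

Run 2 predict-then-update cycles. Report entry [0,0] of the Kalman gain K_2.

step 1: x^-=[-1.9716]  P^-=[1.3419]  S=[1.9119]  K=[0.7019]  nu=[-2.0184]  x^+=[-3.3883]  P^+=[0.4001]
step 2: x^-=[-3.1511]  P^-=[0.6760]  S=[1.2460]  K=[0.5425]  nu=[5.0411]  x^+=[-0.4161]  P^+=[0.3092]

K[0,0] = 0.5425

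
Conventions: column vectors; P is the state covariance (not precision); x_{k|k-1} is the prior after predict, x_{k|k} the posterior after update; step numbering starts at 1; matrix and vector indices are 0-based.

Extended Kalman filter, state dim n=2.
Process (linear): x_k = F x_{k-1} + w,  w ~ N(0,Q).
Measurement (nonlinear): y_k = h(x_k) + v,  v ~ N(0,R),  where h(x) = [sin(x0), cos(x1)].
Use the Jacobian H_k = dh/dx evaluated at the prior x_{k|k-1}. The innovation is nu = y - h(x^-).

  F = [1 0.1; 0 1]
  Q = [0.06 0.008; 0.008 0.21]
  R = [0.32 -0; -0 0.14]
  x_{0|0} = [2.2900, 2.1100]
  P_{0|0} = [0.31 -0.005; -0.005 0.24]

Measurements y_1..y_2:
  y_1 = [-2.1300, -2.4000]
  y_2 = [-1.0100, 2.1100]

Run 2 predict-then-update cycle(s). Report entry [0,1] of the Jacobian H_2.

step 1: x^-=[2.5010, 2.1100]  P^-=[0.3714 0.0270; 0.0270 0.4500]  H_jac=[-0.8017 0.0000; 0.0000 -0.8581]  S=[0.5587 0.0186; 0.0186 0.4714]  K=[-0.5320 -0.0282; -0.0115 -0.8188]  nu=[-2.7277, -1.8865]  x^+=[4.0053, 3.6861]  P^+=[0.2123 0.0046; 0.0046 0.1336]
step 2: x^-=[4.3739, 3.6861]  P^-=[0.2746 0.0260; 0.0260 0.3436]  H_jac=[-0.3321 0.0000; 0.0000 0.5180]  S=[0.3503 -0.0045; -0.0045 0.2322]  K=[-0.2596 0.0529; -0.0148 0.7662]  nu=[-0.0667, 2.9654]  x^+=[4.5481, 5.9592]  P^+=[0.2502 0.0143; 0.0143 0.2071]

H_jac[0,1] = 0.0000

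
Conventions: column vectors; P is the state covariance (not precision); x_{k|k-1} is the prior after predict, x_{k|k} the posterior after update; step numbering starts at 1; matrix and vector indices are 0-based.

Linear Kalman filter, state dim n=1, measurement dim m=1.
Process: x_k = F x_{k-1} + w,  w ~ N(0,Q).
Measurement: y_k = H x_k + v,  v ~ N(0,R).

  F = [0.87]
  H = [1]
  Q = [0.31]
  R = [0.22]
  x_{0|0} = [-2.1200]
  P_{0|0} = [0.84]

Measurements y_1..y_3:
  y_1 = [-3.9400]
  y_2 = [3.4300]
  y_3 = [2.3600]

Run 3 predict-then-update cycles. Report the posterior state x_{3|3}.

x_post = [1.9311]

step 1: x^-=[-1.8444]  P^-=[0.9458]  S=[1.1658]  K=[0.8113]  nu=[-2.0956]  x^+=[-3.5445]  P^+=[0.1785]
step 2: x^-=[-3.0837]  P^-=[0.4451]  S=[0.6651]  K=[0.6692]  nu=[6.5137]  x^+=[1.2754]  P^+=[0.1472]
step 3: x^-=[1.1096]  P^-=[0.4214]  S=[0.6414]  K=[0.6570]  nu=[1.2504]  x^+=[1.9311]  P^+=[0.1445]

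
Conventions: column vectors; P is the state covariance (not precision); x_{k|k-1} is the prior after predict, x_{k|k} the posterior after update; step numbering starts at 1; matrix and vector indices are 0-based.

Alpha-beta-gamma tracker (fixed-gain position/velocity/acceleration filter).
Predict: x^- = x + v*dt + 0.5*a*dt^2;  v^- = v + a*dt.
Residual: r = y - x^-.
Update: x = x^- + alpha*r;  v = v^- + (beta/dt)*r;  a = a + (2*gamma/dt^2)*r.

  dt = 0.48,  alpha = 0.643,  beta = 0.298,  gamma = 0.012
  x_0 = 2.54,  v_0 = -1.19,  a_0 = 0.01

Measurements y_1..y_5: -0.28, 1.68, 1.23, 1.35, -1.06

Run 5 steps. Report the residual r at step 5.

step 1: x_pred=1.9700  r=-2.2500  x^+=0.5232  v^+=-2.5820  a^+=-0.2244
step 2: x_pred=-0.7420  r=2.4220  x^+=0.8153  v^+=-1.1861  a^+=0.0279
step 3: x_pred=0.2492  r=0.9808  x^+=0.8799  v^+=-0.5638  a^+=0.1301
step 4: x_pred=0.6242  r=0.7258  x^+=1.0909  v^+=-0.0508  a^+=0.2057
step 5: x_pred=1.0902  r=-2.1502  x^+=-0.2924  v^+=-1.2870  a^+=-0.0183

resid = -2.1502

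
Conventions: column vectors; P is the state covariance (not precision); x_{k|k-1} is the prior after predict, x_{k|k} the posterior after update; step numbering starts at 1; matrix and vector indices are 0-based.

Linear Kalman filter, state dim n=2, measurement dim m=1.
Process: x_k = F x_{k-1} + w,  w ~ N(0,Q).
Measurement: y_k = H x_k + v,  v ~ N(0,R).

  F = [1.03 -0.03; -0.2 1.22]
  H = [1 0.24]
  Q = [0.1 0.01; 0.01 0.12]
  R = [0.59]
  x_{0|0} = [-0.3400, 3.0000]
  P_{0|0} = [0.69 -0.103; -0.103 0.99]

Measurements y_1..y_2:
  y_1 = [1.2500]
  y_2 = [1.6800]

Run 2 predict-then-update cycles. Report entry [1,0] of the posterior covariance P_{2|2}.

P_post[1,0] = -0.6191

step 1: x^-=[-0.4402, 3.7280]  P^-=[0.8393 -0.2984; -0.2984 1.6714]  S=[1.3823]  K=[0.5553; 0.0743]  nu=[0.7955]  x^+=[0.0016, 3.7871]  P^+=[0.4130 -0.3555; -0.3555 1.6637]
step 2: x^-=[-0.1120, 4.6200]  P^-=[0.5616 -0.5848; -0.5848 2.7863]  S=[1.0314]  K=[0.4084; 0.0814]  nu=[0.6832]  x^+=[0.1670, 4.6756]  P^+=[0.3895 -0.6191; -0.6191 2.7795]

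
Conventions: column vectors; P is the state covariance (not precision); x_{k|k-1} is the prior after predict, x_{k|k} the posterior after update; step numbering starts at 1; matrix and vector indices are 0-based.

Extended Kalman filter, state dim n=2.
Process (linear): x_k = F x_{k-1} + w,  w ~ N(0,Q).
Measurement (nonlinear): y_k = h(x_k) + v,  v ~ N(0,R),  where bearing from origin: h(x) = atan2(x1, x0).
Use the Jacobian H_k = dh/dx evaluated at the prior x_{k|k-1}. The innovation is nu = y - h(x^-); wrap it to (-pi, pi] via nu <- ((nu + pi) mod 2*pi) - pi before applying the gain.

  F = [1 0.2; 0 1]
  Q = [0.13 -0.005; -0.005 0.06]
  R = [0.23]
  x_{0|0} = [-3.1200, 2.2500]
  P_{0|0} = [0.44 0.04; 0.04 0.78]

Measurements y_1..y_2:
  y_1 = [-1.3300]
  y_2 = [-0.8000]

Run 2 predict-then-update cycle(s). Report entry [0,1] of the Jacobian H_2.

H_jac[0,1] = -0.2559

step 1: x^-=[-2.6700, 2.2500]  P^-=[0.6172 0.1910; 0.1910 0.8400]  H_jac=[-0.1846 -0.2190]  S=[0.3068]  K=[-0.5077; -0.7146]  nu=[2.5118]  x^+=[-3.9453, 0.4550]  P^+=[0.5381 0.0797; 0.0797 0.6833]
step 2: x^-=[-3.8543, 0.4550]  P^-=[0.7273 0.2114; 0.2114 0.7433]  H_jac=[-0.0302 -0.2559]  S=[0.2826]  K=[-0.2691; -0.6957]  nu=[2.4591]  x^+=[-4.5161, -1.2557]  P^+=[0.7069 0.1585; 0.1585 0.6066]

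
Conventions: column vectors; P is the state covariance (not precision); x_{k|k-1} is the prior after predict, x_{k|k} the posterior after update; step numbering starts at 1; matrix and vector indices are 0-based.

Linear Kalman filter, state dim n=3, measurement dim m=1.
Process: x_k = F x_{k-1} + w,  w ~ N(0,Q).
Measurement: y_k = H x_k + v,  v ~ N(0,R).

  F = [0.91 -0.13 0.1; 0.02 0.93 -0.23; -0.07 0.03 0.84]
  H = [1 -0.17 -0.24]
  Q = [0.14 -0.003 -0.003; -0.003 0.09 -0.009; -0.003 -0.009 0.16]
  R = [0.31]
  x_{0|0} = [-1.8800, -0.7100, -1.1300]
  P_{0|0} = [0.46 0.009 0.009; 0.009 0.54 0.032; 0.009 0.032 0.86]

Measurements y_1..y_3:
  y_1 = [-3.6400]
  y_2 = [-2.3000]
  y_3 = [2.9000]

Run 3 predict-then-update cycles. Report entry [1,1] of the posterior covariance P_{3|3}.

step 1: x^-=[-1.7315, -0.4380, -0.8389]  P^-=[0.5373 -0.0700 0.0416; -0.0700 0.5893 -0.1362; 0.0416 -0.1362 0.7701]  S=[0.9015]  K=[0.5982; -0.1525; -0.1332]  nu=[-2.1843]  x^+=[-3.0382, -0.1048, -0.5479]  P^+=[0.2147 0.0122 0.1134; 0.0122 0.5683 -0.1546; 0.1134 -0.1546 0.7541]
step 2: x^-=[-2.8059, -0.0322, -0.2507]  P^-=[0.3567 -0.1173 0.1472; -0.1173 0.6870 -0.2559; 0.1472 -0.2559 0.6725]  S=[0.6737]  K=[0.5067; -0.2564; 0.0435]  nu=[0.4402]  x^+=[-2.5828, -0.1451, -0.2316]  P^+=[0.1838 -0.0298 0.1324; -0.0298 0.6428 -0.2483; 0.1324 -0.2483 0.6712]
step 3: x^-=[-2.3547, -0.1333, -0.0181]  P^-=[0.3474 -0.1759 0.1647; -0.1759 0.7854 -0.3070; 0.1647 -0.3070 0.6071]  S=[0.6707]  K=[0.5035; -0.3515; 0.1061]  nu=[5.2277]  x^+=[0.2776, -1.9707, 0.5367]  P^+=[0.1773 -0.0572 0.1289; -0.0572 0.7026 -0.2820; 0.1289 -0.2820 0.5996]

P_post[1,1] = 0.7026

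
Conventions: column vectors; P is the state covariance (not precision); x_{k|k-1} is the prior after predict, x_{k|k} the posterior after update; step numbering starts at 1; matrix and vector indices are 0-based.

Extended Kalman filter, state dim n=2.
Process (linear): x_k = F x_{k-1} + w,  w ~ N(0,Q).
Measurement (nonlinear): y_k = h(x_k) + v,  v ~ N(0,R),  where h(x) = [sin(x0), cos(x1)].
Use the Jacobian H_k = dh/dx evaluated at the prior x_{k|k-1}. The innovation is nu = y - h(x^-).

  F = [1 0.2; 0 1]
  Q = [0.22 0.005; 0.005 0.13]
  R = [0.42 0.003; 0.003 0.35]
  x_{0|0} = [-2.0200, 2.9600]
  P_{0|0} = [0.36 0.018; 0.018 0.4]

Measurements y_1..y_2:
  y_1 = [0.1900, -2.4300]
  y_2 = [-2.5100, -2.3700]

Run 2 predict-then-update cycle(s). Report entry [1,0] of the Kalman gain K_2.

step 1: x^-=[-1.4280, 2.9600]  P^-=[0.6032 0.1030; 0.1030 0.5300]  H_jac=[0.1423 0.0000; 0.0000 -0.1806]  S=[0.4322 0.0004; 0.0004 0.3673]  K=[0.1987 -0.0508; 0.0341 -0.2606]  nu=[1.1798, -1.4464]  x^+=[-1.1201, 3.3773]  P^+=[0.5852 0.0952; 0.0952 0.5046]
step 2: x^-=[-0.4446, 3.3773]  P^-=[0.8635 0.2011; 0.2011 0.6346]  H_jac=[0.9028 0.0000; 0.0000 0.2335]  S=[1.1237 0.0454; 0.0454 0.3846]  K=[0.6921 0.0404; 0.1467 0.3679]  nu=[-2.0799, -1.3976]  x^+=[-1.9405, 2.5579]  P^+=[0.3221 0.0695; 0.0695 0.5534]

K[1,0] = 0.1467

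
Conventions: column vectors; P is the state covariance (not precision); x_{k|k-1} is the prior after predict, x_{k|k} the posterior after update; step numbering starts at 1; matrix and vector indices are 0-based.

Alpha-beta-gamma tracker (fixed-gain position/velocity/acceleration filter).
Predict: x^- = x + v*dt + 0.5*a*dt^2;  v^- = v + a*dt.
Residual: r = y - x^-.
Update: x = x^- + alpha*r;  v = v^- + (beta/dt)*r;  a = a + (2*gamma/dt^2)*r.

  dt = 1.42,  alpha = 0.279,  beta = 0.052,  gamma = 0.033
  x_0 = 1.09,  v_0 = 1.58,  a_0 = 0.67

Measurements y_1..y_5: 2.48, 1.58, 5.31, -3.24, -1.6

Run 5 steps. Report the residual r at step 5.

step 1: x_pred=4.0091  r=-1.5291  x^+=3.5825  v^+=2.4754  a^+=0.6200
step 2: x_pred=7.7226  r=-6.1426  x^+=6.0088  v^+=3.1308  a^+=0.4189
step 3: x_pred=10.8769  r=-5.5669  x^+=9.3237  v^+=3.5218  a^+=0.2367
step 4: x_pred=14.5632  r=-17.8032  x^+=9.5961  v^+=3.2059  a^+=-0.3460
step 5: x_pred=13.7996  r=-15.3996  x^+=9.5031  v^+=2.1506  a^+=-0.8501

resid = -15.3996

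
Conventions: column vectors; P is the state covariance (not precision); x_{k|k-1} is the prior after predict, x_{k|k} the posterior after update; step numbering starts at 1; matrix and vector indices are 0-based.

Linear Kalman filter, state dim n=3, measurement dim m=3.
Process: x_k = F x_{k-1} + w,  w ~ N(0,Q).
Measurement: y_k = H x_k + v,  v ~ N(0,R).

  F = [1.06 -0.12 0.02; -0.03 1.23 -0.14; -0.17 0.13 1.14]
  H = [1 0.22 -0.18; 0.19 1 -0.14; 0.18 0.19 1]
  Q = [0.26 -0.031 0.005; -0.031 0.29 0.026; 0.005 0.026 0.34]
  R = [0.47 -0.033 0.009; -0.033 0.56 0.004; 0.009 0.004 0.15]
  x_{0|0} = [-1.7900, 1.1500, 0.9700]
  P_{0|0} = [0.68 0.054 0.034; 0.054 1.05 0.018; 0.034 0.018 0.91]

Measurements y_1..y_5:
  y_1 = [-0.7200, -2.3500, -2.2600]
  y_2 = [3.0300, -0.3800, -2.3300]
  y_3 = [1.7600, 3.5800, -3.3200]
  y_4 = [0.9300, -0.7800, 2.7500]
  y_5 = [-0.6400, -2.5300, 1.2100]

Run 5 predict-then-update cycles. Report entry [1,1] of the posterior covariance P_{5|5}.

P_post[1,1] = 0.3516

step 1: x^-=[-2.0160, 1.3324, 1.5596]  P^-=[1.0271 -0.1439 -0.0661; -0.1439 1.8871 0.0652; -0.0661 0.0652 1.5498]  S=[1.5940 0.4643 -0.0910; 0.4643 2.4451 0.2022; -0.0910 0.2022 1.7924]  K=[0.6697 -0.1105 0.0975; -0.0494 0.7551 0.1343; -0.1240 -0.1158 0.8717]  nu=[1.2836, -3.0810, -3.7099]  x^+=[-1.1778, -1.5558, -1.4768]  P^+=[0.3502 -0.1521 -0.0139; -0.1521 0.4490 -0.0352; -0.0139 -0.0352 0.1384]
step 2: x^-=[-1.0913, -1.6715, -1.6856]  P^-=[0.6983 -0.3070 -0.0981; -0.3070 0.9956 0.0613; -0.0981 0.0613 0.5392]  S=[1.1294 0.0166 -0.0748; 0.0166 1.4628 0.1187; -0.0748 0.1187 0.7148]  K=[0.5784 -0.1194 0.0373; -0.0862 0.6228 0.1606; -0.1101 -0.0819 0.7481]  nu=[4.1856, 1.2629, -0.1304]  x^+=[1.1740, -1.2667, -2.3475]  P^+=[0.3052 -0.1462 -0.0168; -0.1462 0.3773 -0.0196; -0.0168 -0.0196 0.1176]
step 3: x^-=[1.3495, -1.2646, -3.0405]  P^-=[0.6450 -0.2861 -0.0940; -0.2861 0.8808 0.0733; -0.0940 0.0733 0.5153]  S=[1.0765 -0.0008 -0.0739; -0.0008 1.3499 0.1153; -0.0739 0.1153 0.6924]  K=[0.5585 -0.1138 0.0319; -0.0862 0.5904 0.1657; -0.1077 -0.0757 0.7410]  nu=[0.1414, 4.1626, -0.2822]  x^+=[0.9458, 1.1339, -3.5800]  P^+=[0.2944 -0.1403 -0.0170; -0.1403 0.3585 -0.0164; -0.0170 -0.0164 0.1160]
step 4: x^-=[0.7949, 1.8676, -4.0945]  P^-=[0.6310 -0.2752 -0.0914; -0.2752 0.8508 0.0737; -0.0914 0.0737 0.5133]  S=[1.0648 0.0007 -0.0722; 0.0007 1.3233 0.1125; -0.0722 0.1125 0.6907]  K=[0.5535 -0.1107 0.0323; -0.0843 0.5816 0.1654; -0.1071 -0.0747 0.7405]  nu=[-1.0128, -3.3718, 6.3466]  x^+=[0.8126, 1.0415, 0.9658]  P^+=[0.2914 -0.1379 -0.0169; -0.1379 0.3531 -0.0159; -0.0169 -0.0159 0.1159]
step 5: x^-=[0.7557, 1.1215, 1.0982]  P^-=[0.6269 -0.2711 -0.0904; -0.2711 0.8423 0.0730; -0.0904 0.0730 0.5129]  S=[1.0618 0.0023 -0.0714; 0.0023 1.3163 0.1112; -0.0714 0.1112 0.6903]  K=[0.5520 -0.1096 0.0327; -0.0833 0.5792 0.1649; -0.1070 -0.0745 0.7405]  nu=[-1.4447, -3.6413, -0.2373]  x^+=[0.3493, -0.9063, 1.3485]  P^+=[0.2905 -0.1370 -0.0168; -0.1370 0.3516 -0.0158; -0.0168 -0.0158 0.1159]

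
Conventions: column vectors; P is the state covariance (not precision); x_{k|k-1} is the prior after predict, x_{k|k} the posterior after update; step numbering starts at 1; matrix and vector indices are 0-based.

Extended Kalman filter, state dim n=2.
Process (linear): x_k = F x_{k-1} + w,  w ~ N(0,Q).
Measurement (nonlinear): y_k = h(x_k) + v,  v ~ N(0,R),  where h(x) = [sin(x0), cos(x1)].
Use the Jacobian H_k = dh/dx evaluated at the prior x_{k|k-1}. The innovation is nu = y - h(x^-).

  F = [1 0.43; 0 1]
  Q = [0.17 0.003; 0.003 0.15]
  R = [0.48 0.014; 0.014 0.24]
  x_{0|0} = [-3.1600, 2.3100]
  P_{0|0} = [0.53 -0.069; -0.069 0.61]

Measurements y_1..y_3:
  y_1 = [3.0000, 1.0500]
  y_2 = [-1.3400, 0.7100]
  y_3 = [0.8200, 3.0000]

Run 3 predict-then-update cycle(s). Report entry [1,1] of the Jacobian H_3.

step 1: x^-=[-2.1667, 2.3100]  P^-=[0.7534 0.1963; 0.1963 0.7600]  H_jac=[-0.5613 0.0000; 0.0000 -0.7390]  S=[0.7173 0.0954; 0.0954 0.6551]  K=[-0.5711 -0.1383; -0.0403 -0.8515]  nu=[3.8276, 1.7237]  x^+=[-4.5910, 0.6879]  P^+=[0.4919 0.0557; 0.0557 0.2773]
step 2: x^-=[-4.2952, 0.6879]  P^-=[0.7611 0.1780; 0.1780 0.4273]  H_jac=[-0.4051 0.0000; 0.0000 -0.6349]  S=[0.6049 0.0598; 0.0598 0.4123]  K=[-0.4897 -0.2031; -0.0549 -0.6501]  nu=[-2.2543, -0.0626]  x^+=[-3.1787, 0.8524]  P^+=[0.5871 0.0876; 0.0876 0.2470]
step 3: x^-=[-2.8122, 0.8524]  P^-=[0.8781 0.1968; 0.1968 0.3970]  H_jac=[-0.9462 0.0000; 0.0000 -0.7529]  S=[1.2662 0.1542; 0.1542 0.4650]  K=[-0.6434 -0.1053; -0.0717 -0.6189]  nu=[1.1435, 2.3419]  x^+=[-3.7944, -0.6790]  P^+=[0.3279 0.0455; 0.0455 0.1986]

H_jac[1,1] = -0.7529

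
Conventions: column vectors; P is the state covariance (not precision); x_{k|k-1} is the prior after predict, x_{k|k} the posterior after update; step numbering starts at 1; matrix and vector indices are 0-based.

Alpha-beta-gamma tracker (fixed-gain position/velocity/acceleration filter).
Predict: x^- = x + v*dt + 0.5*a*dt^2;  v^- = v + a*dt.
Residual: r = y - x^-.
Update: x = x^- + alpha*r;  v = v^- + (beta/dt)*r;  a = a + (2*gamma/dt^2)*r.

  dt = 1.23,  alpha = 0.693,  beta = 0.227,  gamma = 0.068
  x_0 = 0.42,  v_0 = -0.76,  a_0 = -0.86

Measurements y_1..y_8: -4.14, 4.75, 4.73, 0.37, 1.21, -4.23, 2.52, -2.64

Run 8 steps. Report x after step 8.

step 1: x_pred=-1.1653  r=-2.9747  x^+=-3.2268  v^+=-2.3668  a^+=-1.1274
step 2: x_pred=-6.9907  r=11.7407  x^+=1.1456  v^+=-1.5867  a^+=-0.0720
step 3: x_pred=-0.8605  r=5.5905  x^+=3.0137  v^+=-0.6435  a^+=0.4306
step 4: x_pred=2.5479  r=-2.1779  x^+=1.0386  v^+=-0.5158  a^+=0.2348
step 5: x_pred=0.5817  r=0.6283  x^+=1.0171  v^+=-0.1111  a^+=0.2913
step 6: x_pred=1.1008  r=-5.3308  x^+=-2.5934  v^+=-0.7367  a^+=-0.1879
step 7: x_pred=-3.6417  r=6.1617  x^+=0.6284  v^+=0.1693  a^+=0.3660
step 8: x_pred=1.1135  r=-3.7535  x^+=-1.4877  v^+=-0.0733  a^+=0.0285

x_post = -1.4877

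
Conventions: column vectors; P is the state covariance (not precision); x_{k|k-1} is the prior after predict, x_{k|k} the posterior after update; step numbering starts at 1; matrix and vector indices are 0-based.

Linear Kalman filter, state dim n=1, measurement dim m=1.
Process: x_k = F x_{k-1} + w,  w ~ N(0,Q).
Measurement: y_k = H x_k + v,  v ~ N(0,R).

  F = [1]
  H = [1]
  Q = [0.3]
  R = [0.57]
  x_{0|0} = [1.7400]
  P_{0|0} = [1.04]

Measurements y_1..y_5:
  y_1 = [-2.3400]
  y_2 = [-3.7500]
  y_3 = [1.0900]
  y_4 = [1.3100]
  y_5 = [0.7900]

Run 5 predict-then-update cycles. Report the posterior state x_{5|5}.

x_post = [0.5695]

step 1: x^-=[1.7400]  P^-=[1.3400]  S=[1.9100]  K=[0.7016]  nu=[-4.0800]  x^+=[-1.1224]  P^+=[0.3999]
step 2: x^-=[-1.1224]  P^-=[0.6999]  S=[1.2699]  K=[0.5511]  nu=[-2.6276]  x^+=[-2.5706]  P^+=[0.3142]
step 3: x^-=[-2.5706]  P^-=[0.6142]  S=[1.1842]  K=[0.5186]  nu=[3.6606]  x^+=[-0.6721]  P^+=[0.2956]
step 4: x^-=[-0.6721]  P^-=[0.5956]  S=[1.1656]  K=[0.5110]  nu=[1.9821]  x^+=[0.3408]  P^+=[0.2913]
step 5: x^-=[0.3408]  P^-=[0.5913]  S=[1.1613]  K=[0.5092]  nu=[0.4492]  x^+=[0.5695]  P^+=[0.2902]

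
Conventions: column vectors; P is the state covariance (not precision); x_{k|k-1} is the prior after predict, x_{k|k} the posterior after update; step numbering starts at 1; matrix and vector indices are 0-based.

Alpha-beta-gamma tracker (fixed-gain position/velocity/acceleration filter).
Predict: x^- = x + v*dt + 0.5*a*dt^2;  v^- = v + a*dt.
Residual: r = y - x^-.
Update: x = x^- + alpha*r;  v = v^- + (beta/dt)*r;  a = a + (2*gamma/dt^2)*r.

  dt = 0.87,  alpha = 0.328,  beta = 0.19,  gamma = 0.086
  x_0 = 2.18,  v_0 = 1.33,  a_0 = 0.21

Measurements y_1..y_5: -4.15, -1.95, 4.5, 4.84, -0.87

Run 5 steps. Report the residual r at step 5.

resid = -0.6878

step 1: x_pred=3.4166  r=-7.5666  x^+=0.9347  v^+=-0.1398  a^+=-1.5094
step 2: x_pred=0.2419  r=-2.1919  x^+=-0.4771  v^+=-1.9317  a^+=-2.0075
step 3: x_pred=-2.9174  r=7.4174  x^+=-0.4845  v^+=-2.0584  a^+=-0.3220
step 4: x_pred=-2.3971  r=7.2371  x^+=-0.0233  v^+=-0.7580  a^+=1.3226
step 5: x_pred=-0.1822  r=-0.6878  x^+=-0.4078  v^+=0.2425  a^+=1.1663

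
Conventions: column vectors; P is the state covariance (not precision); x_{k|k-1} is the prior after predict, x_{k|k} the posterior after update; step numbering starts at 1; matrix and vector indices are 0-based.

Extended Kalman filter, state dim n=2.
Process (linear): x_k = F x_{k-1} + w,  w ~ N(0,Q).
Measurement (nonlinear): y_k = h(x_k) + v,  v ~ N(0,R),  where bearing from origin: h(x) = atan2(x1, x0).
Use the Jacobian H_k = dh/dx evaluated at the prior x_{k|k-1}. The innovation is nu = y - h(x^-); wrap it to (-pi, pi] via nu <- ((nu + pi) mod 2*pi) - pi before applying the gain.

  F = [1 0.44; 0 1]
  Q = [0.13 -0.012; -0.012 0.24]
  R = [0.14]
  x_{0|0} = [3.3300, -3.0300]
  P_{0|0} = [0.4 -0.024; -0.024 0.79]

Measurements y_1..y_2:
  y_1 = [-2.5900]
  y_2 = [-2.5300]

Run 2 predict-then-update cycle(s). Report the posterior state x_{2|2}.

x_post = [-2.0545, -4.7678]

step 1: x^-=[1.9968, -3.0300]  P^-=[0.6618 0.3116; 0.3116 1.0300]  H_jac=[0.2301 0.1516]  S=[0.2205]  K=[0.9051; 1.0336]  nu=[-1.6019]  x^+=[0.5470, -4.6858]  P^+=[0.4812 0.1053; 0.1053 0.7944]
step 2: x^-=[-1.5147, -4.6858]  P^-=[0.8577 0.4429; 0.4429 1.0344]  H_jac=[0.1932 -0.0625]  S=[0.1654]  K=[0.8349; 0.1268]  nu=[-0.6465]  x^+=[-2.0545, -4.7678]  P^+=[0.7425 0.4254; 0.4254 1.0318]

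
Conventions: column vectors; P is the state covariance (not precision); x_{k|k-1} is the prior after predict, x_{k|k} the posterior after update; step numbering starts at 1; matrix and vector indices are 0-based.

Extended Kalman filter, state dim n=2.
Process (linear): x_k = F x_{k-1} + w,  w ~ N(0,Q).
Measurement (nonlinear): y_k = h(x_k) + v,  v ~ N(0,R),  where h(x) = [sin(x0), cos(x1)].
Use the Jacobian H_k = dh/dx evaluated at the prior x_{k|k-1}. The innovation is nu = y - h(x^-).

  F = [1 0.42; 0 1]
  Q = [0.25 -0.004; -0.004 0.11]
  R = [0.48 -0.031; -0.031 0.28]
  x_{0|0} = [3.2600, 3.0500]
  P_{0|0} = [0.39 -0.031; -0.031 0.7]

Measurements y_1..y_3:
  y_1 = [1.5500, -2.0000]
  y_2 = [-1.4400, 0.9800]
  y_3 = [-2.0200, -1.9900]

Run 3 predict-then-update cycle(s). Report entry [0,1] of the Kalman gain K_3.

K[0,1] = -0.1805

step 1: x^-=[4.5410, 3.0500]  P^-=[0.7374 0.2590; 0.2590 0.8100]  H_jac=[-0.1706 0.0000; 0.0000 -0.0915]  S=[0.5015 -0.0270; -0.0270 0.2868]  K=[-0.2566 -0.1067; -0.1025 -0.2680]  nu=[2.5353, -1.0042]  x^+=[3.9977, 3.0592]  P^+=[0.7026 0.2398; 0.2398 0.7856]
step 2: x^-=[5.2826, 3.0592]  P^-=[1.2926 0.5657; 0.5657 0.8956]  H_jac=[0.5398 0.0000; 0.0000 -0.0823]  S=[0.8567 -0.0561; -0.0561 0.2861]  K=[0.8143 -0.0029; 0.3440 -0.1901]  nu=[-0.5982, 1.9766]  x^+=[4.7897, 2.4777]  P^+=[0.7243 0.3168; 0.3168 0.7766]
step 3: x^-=[5.8303, 2.4777]  P^-=[1.3774 0.6390; 0.6390 0.8866]  H_jac=[0.8992 0.0000; 0.0000 -0.6162]  S=[1.5937 -0.3850; -0.3850 0.6166]  K=[0.7336 -0.1805; 0.1725 -0.7782]  nu=[-1.5825, -1.2024]  x^+=[4.8865, 3.1405]  P^+=[0.3978 0.1189; 0.1189 0.3623]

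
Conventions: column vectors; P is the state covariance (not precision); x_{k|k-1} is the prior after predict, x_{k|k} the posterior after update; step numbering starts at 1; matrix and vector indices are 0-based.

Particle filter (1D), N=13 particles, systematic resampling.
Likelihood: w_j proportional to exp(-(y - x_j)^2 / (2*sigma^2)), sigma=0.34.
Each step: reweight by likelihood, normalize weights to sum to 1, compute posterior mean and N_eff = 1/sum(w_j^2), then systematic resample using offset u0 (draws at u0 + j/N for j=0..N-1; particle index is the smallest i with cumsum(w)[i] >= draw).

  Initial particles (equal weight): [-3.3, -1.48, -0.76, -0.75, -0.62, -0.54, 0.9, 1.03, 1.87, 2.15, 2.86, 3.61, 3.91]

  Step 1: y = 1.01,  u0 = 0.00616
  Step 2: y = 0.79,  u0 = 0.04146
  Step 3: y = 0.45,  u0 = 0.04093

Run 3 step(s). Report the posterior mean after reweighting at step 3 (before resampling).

step 1: w=[0.0000, 0.0000, 0.0000, 0.0000, 0.0000, 0.0000, 0.4765, 0.5012, 0.0205, 0.0018, 0.0000, 0.0000, 0.0000]  mean=0.9873  Neff=2.0892  idx=[6, 6, 6, 6, 6, 6, 6, 7, 7, 7, 7, 7, 7]
step 2: w=[0.0838, 0.0838, 0.0838, 0.0838, 0.0838, 0.0838, 0.0838, 0.0689, 0.0689, 0.0689, 0.0689, 0.0689, 0.0689]  mean=0.9537  Neff=12.8787  idx=[0, 1, 2, 3, 4, 5, 5, 6, 8, 9, 10, 11, 12]
step 3: w=[0.0926, 0.0926, 0.0926, 0.0926, 0.0926, 0.0926, 0.0926, 0.0926, 0.0519, 0.0519, 0.0519, 0.0519, 0.0519]  mean=0.9337  Neff=12.1922  idx=[0, 1, 2, 2, 3, 4, 5, 6, 7, 7, 9, 10, 12]

post_mean = 0.9337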